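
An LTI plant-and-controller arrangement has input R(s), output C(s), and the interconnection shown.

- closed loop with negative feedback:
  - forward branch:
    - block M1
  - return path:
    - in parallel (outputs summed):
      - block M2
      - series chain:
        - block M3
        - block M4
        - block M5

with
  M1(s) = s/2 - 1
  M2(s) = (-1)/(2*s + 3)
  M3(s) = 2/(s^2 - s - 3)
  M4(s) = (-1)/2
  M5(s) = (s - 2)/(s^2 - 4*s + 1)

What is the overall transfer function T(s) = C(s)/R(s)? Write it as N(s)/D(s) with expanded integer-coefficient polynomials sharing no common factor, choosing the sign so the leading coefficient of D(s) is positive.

First reduce the diagram to T(s).

[1] cascade M3, M4, M5 gives (2 - s)/(s^4 - 5*s^3 + 2*s^2 + 11*s - 3)
[2] sum the parallel branches M2, (M3*M4*M5) gives (-s^4 + 5*s^3 - 4*s^2 - 10*s + 9)/(2*s^5 - 7*s^4 - 11*s^3 + 28*s^2 + 27*s - 9)
[3] collapse the loop (M1 forward, (M2+(M3*M4*M5)) return), giving the overall T(s)

Answer: (2*s^6 - 11*s^5 + 3*s^4 + 50*s^3 - 29*s^2 - 63*s + 18)/(3*s^5 - 7*s^4 - 36*s^3 + 54*s^2 + 83*s - 36)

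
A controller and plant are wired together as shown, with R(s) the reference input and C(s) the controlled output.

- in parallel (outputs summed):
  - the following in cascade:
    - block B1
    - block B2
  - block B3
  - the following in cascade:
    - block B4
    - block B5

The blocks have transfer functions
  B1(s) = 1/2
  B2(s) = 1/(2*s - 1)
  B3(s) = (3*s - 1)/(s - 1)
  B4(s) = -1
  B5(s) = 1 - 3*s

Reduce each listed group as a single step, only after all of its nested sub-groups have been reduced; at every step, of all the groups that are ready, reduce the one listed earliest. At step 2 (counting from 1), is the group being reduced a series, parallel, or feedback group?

(1) cascade B1, B2
(2) reduce the series chain B4, B5
(3) sum the parallel branches (B1*B2), B3, (B4*B5)
So the answer for step 2 is series.

Hence the answer: series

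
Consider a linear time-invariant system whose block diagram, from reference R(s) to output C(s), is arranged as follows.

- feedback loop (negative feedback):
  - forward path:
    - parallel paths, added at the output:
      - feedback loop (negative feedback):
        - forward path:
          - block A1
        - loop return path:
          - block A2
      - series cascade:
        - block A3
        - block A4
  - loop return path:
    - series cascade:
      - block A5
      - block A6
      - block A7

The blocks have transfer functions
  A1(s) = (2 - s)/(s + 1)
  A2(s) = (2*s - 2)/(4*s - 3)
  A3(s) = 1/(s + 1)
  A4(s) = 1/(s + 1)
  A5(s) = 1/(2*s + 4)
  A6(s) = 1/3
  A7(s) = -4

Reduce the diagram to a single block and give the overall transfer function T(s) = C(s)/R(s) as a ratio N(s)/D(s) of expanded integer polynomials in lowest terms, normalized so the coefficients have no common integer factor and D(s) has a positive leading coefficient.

Answer: (-12*s^5 - 15*s^4 + 60*s^3 + 102*s^2 - 3*s - 78)/(6*s^5 + 53*s^4 + 87*s^3 + 5*s^2 - 75*s - 16)

Working:
(1) close the feedback loop around A1, A2 = (-4*s^2 + 11*s - 6)/(2*s^2 + 7*s - 7)
(2) multiply A3, A4 (series) = 1/(s^2 + 2*s + 1)
(3) sum the parallel branches [A1/(1+A1*A2)], (A3*A4) = (-4*s^4 + 3*s^3 + 14*s^2 + 6*s - 13)/(2*s^4 + 11*s^3 + 9*s^2 - 7*s - 7)
(4) reduce the series chain A5, A6, A7 = (-2)/(3*s + 6)
(5) feedback reduction of ([A1/(1+A1*A2)]+(A3*A4)), (A5*A6*A7), giving the overall T(s)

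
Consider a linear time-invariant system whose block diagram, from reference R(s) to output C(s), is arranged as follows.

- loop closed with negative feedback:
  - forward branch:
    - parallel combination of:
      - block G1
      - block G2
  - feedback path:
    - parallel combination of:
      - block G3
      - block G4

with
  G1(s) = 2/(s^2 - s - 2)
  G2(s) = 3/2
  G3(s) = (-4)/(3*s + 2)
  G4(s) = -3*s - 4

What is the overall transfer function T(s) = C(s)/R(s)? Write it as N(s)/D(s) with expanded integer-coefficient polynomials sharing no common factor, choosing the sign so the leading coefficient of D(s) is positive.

First reduce the diagram to T(s).

(1) parallel reduction of G1, G2 -> (3*s^2 - 3*s - 2)/(2*s^2 - 2*s - 4)
(2) combine G3, G4 in parallel -> (-9*s^2 - 18*s - 12)/(3*s + 2)
(3) reduce the feedback loop with forward (G1+G2) and return (G3+G4) - this is the overall T(s), already in the required normalized form

Answer: (-9*s^3 + 3*s^2 + 12*s + 4)/(27*s^4 + 21*s^3 - 34*s^2 - 56*s - 16)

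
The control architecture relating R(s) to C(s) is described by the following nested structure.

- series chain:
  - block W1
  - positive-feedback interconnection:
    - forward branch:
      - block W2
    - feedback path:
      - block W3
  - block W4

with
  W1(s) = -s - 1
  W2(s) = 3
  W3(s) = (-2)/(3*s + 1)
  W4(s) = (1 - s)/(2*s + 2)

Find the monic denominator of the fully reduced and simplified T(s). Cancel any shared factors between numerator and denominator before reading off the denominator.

Step 1. apply the feedback formula to W2, W3: (9*s + 3)/(3*s + 7)
Step 2. series reduction of W1, [W2/(1-W2*W3)], W4: (9*s^2 - 6*s - 3)/(6*s + 14)
Step 2 gives the fully reduced T(s), with no common factor left to cancel. The denominator's leading coefficient is 6, so divide each of its coefficients by 6 to get the monic form.

Hence the answer: s + 7/3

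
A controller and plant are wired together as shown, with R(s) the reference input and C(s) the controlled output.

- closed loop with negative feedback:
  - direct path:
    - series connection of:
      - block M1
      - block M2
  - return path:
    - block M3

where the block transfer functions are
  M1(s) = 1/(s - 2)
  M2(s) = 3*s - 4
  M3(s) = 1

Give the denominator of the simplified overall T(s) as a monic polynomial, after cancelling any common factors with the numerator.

Answer: s - 3/2

Working:
Step 1. combine M1, M2 in series = (3*s - 4)/(s - 2)
Step 2. feedback reduction of (M1*M2), M3 = (3*s - 4)/(4*s - 6)
The result of step 2 is T(s) in lowest terms. Its denominator has leading coefficient 4; dividing the denominator through by 4 makes it monic.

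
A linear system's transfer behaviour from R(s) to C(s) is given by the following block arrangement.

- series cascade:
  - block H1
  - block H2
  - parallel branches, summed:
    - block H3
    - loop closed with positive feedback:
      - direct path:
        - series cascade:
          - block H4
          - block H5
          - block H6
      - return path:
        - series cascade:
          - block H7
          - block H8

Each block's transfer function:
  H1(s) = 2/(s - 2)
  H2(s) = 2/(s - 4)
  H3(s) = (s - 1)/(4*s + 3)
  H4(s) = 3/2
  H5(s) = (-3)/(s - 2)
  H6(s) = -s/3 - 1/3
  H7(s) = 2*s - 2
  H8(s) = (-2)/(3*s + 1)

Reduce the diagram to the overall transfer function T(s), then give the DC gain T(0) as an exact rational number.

[1] cascade H4, H5, H6 gives (3*s + 3)/(2*s - 4)
[2] combine H7, H8 in series gives (4 - 4*s)/(3*s + 1)
[3] feedback reduction of (H4*H5*H6), (H7*H8) gives (9*s^2 + 12*s + 3)/(18*s^2 - 10*s - 16)
[4] sum the parallel branches H3, [(H4*H5*H6)/(1-(H4*H5*H6)*(H7*H8))] gives (54*s^3 + 47*s^2 + 42*s + 25)/(72*s^3 + 14*s^2 - 94*s - 48)
[5] multiply H1, H2, (H3+[(H4*H5*H6)/(1-(H4*H5*H6)*(H7*H8))]) (series) gives (108*s^3 + 94*s^2 + 84*s + 50)/(36*s^5 - 209*s^4 + 199*s^3 + 314*s^2 - 232*s - 192)
The step-5 result is T(s). Setting s = 0: T(0) = 50/(-192) = -25/96.

Final answer: -25/96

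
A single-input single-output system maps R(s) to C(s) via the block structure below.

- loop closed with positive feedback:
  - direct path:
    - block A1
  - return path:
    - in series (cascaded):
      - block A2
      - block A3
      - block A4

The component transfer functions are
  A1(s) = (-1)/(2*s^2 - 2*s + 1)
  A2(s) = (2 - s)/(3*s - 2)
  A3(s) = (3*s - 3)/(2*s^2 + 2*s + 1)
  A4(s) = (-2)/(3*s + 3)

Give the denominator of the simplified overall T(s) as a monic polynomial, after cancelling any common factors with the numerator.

Answer: s^6 + s^5/3 - 2*s^4/3 + 5*s^2/12 - 5*s/12 + 1/6

Working:
[1] cascade A2, A3, A4 = (2*s^2 - 6*s + 4)/(6*s^4 + 8*s^3 + s^2 - 3*s - 2)
[2] close the feedback loop around A1, (A2*A3*A4) = (-6*s^4 - 8*s^3 - s^2 + 3*s + 2)/(12*s^6 + 4*s^5 - 8*s^4 + 5*s^2 - 5*s + 2)
The result of step 2 is T(s) in lowest terms. Its denominator has leading coefficient 12; dividing the denominator through by 12 makes it monic.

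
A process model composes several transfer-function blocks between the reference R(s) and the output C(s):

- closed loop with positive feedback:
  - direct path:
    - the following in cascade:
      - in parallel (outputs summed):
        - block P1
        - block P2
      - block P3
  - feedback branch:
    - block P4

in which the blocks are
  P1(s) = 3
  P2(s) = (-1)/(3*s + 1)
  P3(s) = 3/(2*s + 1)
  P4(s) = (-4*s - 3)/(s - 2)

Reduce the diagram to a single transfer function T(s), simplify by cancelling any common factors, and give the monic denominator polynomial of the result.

Step 1. combine P1, P2 in parallel -> (9*s + 2)/(3*s + 1)
Step 2. reduce the series chain (P1+P2), P3 -> (27*s + 6)/(6*s^2 + 5*s + 1)
Step 3. collapse the loop (((P1+P2)*P3) forward, P4 return) -> (27*s^2 - 48*s - 12)/(6*s^3 + 101*s^2 + 96*s + 16)
No further cancellation is possible in the step-3 result, so that is T(s). Its denominator becomes monic after dividing by the leading coefficient 6.

Hence the answer: s^3 + 101*s^2/6 + 16*s + 8/3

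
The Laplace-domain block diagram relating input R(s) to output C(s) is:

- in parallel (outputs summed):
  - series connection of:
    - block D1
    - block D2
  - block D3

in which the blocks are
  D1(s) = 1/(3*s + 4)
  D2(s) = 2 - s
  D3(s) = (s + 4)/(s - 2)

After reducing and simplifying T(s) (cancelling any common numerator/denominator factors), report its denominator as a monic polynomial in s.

First reduce the diagram to T(s).

Step 1 - reduce the series chain D1, D2, giving (2 - s)/(3*s + 4)
Step 2 - combine (D1*D2), D3 in parallel, giving (2*s^2 + 20*s + 12)/(3*s^2 - 2*s - 8)
T(s) is the step-2 result (common factors already cancelled). Leading coefficient of the denominator: 3. Divide through by 3 for the monic polynomial.

Answer: s^2 - 2*s/3 - 8/3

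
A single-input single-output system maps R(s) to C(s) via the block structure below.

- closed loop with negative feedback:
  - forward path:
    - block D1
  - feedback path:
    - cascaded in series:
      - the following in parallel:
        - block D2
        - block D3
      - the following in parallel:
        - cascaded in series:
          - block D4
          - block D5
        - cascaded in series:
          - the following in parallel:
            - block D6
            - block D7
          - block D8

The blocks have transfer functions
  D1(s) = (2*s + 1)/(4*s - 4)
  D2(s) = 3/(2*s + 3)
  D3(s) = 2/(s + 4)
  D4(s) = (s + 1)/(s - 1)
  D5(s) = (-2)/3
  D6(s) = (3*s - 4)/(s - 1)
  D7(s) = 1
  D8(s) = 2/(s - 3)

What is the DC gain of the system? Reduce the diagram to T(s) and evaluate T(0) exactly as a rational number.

The answer is -1/8.

Reasoning:
[1] sum the parallel branches D2, D3 -> (7*s + 18)/(2*s^2 + 11*s + 12)
[2] combine D4, D5 in series -> (-2*s - 2)/(3*s - 3)
[3] add D6, D7 (parallel) -> (4*s - 5)/(s - 1)
[4] cascade (D6+D7), D8 -> (8*s - 10)/(s^2 - 4*s + 3)
[5] parallel reduction of (D4*D5), ((D6+D7)*D8) -> (-2*s^2 + 28*s - 24)/(3*s^2 - 12*s + 9)
[6] cascade (D2+D3), ((D4*D5)+((D6+D7)*D8)) -> (-14*s^3 + 160*s^2 + 336*s - 432)/(6*s^4 + 9*s^3 - 78*s^2 - 45*s + 108)
[7] feedback reduction of D1, ((D2+D3)*((D4*D5)+((D6+D7)*D8))) -> (12*s^5 + 24*s^4 - 147*s^3 - 168*s^2 + 171*s + 108)/(24*s^5 - 16*s^4 - 42*s^3 + 964*s^2 + 84*s - 864)
That last expression is T(s); at s = 0 only the constant terms survive, so T(0) = 108/(-864) = -1/8.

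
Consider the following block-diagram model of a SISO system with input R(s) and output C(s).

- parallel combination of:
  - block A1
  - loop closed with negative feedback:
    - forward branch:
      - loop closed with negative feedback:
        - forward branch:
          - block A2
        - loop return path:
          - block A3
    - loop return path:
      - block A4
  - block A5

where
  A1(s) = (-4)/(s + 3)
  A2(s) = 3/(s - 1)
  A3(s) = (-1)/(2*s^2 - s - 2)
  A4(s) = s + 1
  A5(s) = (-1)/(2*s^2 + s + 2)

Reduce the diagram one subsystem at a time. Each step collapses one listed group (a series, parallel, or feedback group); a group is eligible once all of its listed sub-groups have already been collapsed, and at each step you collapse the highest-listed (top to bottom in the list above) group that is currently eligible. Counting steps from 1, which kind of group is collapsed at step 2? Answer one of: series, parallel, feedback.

The answer is feedback.

Reasoning:
Step 1: apply the feedback formula to A2, A3
Step 2: feedback reduction of [A2/(1+A2*A3)], A4
Step 3: parallel reduction of A1, [[A2/(1+A2*A3)]/(1+[A2/(1+A2*A3)]*A4)], A5
The group at step 2 is a feedback group.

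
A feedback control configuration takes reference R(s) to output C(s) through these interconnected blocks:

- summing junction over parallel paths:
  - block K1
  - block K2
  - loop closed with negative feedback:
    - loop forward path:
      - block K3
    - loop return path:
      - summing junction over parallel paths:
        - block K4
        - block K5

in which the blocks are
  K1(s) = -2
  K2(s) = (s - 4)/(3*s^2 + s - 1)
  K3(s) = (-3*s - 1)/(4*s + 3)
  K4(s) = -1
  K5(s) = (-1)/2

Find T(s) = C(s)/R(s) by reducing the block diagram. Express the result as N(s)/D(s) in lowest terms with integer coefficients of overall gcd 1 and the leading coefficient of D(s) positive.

Answer: (-120*s^3 - 83*s^2 - 39*s - 16)/(51*s^3 + 44*s^2 - 8*s - 9)

Working:
Step 1. reduce the parallel group K4, K5 -> (-3)/2
Step 2. reduce the feedback loop with forward K3 and return (K4+K5) -> (-6*s - 2)/(17*s + 9)
Step 3. reduce the parallel group K1, K2, [K3/(1+K3*(K4+K5))], giving the overall T(s)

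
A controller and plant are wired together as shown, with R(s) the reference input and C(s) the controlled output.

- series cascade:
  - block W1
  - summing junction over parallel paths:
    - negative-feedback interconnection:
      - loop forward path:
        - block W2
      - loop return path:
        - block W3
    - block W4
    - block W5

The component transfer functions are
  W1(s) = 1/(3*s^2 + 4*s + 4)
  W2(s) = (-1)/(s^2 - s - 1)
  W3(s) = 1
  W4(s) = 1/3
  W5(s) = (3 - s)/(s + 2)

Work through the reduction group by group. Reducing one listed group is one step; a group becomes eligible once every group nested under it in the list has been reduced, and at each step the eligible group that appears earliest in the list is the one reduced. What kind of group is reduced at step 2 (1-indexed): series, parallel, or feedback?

Step 1: close the feedback loop around W2, W3
Step 2: add [W2/(1+W2*W3)], W4, W5 (parallel)
Step 3: series reduction of W1, ([W2/(1+W2*W3)]+W4+W5)
Step 2 collapses a parallel group.

Answer: parallel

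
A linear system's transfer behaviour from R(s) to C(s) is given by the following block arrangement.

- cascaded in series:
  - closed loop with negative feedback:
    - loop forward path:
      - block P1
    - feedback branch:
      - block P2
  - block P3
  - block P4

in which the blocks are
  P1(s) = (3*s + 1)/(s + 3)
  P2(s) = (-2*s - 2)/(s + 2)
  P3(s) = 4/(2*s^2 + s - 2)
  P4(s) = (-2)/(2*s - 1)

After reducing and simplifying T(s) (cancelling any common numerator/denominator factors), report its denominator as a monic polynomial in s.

Step 1. apply the feedback formula to P1, P2 gives (-3*s^2 - 7*s - 2)/(5*s^2 + 3*s - 4)
Step 2. multiply [P1/(1+P1*P2)], P3, P4 (series) gives (24*s^2 + 56*s + 16)/(20*s^5 + 12*s^4 - 41*s^3 - 5*s^2 + 26*s - 8)
That last expression is T(s), already simplified. Scaling its denominator by 1/20 (the reciprocal of the leading coefficient) yields the monic denominator.

Hence the answer: s^5 + 3*s^4/5 - 41*s^3/20 - s^2/4 + 13*s/10 - 2/5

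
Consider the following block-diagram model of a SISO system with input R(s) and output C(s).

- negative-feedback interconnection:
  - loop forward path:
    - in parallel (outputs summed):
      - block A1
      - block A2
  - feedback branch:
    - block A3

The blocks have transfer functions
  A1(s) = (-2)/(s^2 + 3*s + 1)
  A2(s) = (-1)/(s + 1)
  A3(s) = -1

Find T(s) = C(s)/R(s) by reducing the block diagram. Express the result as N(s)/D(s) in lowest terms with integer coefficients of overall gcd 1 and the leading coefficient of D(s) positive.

Step 1. reduce the parallel group A1, A2; result (-s^2 - 5*s - 3)/(s^3 + 4*s^2 + 4*s + 1)
Step 2. reduce the feedback loop with forward (A1+A2) and return A3, which is the overall transfer function T(s) = C(s)/R(s) in lowest terms

Therefore the answer is (-s^2 - 5*s - 3)/(s^3 + 5*s^2 + 9*s + 4).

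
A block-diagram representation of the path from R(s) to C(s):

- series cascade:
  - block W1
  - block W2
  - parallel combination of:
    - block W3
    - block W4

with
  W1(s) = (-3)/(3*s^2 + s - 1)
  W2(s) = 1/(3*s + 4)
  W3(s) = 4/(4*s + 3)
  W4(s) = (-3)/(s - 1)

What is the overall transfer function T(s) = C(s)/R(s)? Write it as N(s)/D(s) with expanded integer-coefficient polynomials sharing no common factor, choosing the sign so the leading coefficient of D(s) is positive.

Step 1 - reduce the parallel group W3, W4: (-8*s - 13)/(4*s^2 - s - 3)
Step 2 - cascade W1, W2, (W3+W4), which is the overall transfer function T(s) = C(s)/R(s) in lowest terms

Final answer: (24*s + 39)/(36*s^5 + 51*s^4 - 38*s^3 - 62*s^2 + s + 12)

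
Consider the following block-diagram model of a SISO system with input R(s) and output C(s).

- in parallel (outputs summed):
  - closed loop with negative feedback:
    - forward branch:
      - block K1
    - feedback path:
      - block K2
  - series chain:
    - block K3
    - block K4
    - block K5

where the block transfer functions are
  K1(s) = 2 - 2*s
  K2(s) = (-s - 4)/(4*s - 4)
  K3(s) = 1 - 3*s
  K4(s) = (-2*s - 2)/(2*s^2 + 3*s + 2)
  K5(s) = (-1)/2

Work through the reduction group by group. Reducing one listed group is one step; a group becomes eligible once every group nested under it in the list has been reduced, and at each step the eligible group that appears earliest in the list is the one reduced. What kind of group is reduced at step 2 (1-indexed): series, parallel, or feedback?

Reducing step by step:

(1) collapse the loop (K1 forward, K2 return)
(2) series reduction of K3, K4, K5
(3) combine [K1/(1+K1*K2)], (K3*K4*K5) in parallel
Step 2 collapses a series group.

Answer: series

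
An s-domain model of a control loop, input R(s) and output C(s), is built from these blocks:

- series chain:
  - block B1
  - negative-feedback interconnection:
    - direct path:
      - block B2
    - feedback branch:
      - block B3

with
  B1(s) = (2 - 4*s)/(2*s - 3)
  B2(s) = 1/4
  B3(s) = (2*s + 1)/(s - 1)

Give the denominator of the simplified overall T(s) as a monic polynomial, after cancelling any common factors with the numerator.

First reduce the diagram to T(s).

Step 1 - close the feedback loop around B2, B3; result (s - 1)/(6*s - 3)
Step 2 - cascade B1, [B2/(1+B2*B3)]; result (2 - 2*s)/(6*s - 9)
No further cancellation is possible in the step-2 result, so that is T(s). Its denominator becomes monic after dividing by the leading coefficient 6.

Answer: s - 3/2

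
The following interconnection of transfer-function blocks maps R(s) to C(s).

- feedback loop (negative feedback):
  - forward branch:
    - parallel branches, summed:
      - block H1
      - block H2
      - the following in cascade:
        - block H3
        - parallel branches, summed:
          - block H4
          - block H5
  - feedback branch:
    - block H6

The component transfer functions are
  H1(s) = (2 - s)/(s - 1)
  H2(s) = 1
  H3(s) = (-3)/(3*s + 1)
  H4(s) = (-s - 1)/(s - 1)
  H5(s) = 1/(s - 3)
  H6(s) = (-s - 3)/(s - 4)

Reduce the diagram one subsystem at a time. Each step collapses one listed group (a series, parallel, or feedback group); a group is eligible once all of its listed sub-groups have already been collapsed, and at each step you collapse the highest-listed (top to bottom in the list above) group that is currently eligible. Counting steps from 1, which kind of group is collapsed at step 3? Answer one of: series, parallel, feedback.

1. parallel reduction of H4, H5
2. multiply H3, (H4+H5) (series)
3. reduce the parallel group H1, H2, (H3*(H4+H5))
4. feedback reduction of (H1+H2+(H3*(H4+H5))), H6
Step 3 collapses a parallel group.

Final answer: parallel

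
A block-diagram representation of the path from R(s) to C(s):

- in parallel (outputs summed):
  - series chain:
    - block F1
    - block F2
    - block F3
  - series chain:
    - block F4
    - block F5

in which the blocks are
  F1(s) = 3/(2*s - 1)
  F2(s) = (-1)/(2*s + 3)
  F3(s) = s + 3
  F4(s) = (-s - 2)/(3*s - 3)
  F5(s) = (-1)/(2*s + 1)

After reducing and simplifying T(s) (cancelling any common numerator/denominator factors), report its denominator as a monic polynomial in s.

First reduce the diagram to T(s).

Step 1 - combine F1, F2, F3 in series, giving (-3*s - 9)/(4*s^2 + 4*s - 3)
Step 2 - multiply F4, F5 (series), giving (s + 2)/(6*s^2 - 3*s - 3)
Step 3 - parallel reduction of (F1*F2*F3), (F4*F5), giving (-14*s^3 - 33*s^2 + 41*s + 21)/(24*s^4 + 12*s^3 - 42*s^2 - 3*s + 9)
The result of step 3 is T(s) in lowest terms. Its denominator has leading coefficient 24; dividing the denominator through by 24 makes it monic.

Answer: s^4 + s^3/2 - 7*s^2/4 - s/8 + 3/8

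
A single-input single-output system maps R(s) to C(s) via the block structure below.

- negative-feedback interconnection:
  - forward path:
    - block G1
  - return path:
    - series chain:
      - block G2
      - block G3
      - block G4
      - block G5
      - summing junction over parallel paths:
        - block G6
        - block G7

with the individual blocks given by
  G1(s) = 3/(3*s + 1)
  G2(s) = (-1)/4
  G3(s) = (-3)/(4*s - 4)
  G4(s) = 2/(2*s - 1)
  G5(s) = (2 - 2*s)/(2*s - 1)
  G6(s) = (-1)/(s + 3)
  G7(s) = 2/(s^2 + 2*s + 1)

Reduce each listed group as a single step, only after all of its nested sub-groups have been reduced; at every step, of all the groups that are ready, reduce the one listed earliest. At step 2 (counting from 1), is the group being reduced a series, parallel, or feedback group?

The answer is series.

Reasoning:
Step 1 - sum the parallel branches G6, G7
Step 2 - multiply G2, G3, G4, G5, (G6+G7) (series)
Step 3 - feedback reduction of G1, (G2*G3*G4*G5*(G6+G7))
Step 2: series.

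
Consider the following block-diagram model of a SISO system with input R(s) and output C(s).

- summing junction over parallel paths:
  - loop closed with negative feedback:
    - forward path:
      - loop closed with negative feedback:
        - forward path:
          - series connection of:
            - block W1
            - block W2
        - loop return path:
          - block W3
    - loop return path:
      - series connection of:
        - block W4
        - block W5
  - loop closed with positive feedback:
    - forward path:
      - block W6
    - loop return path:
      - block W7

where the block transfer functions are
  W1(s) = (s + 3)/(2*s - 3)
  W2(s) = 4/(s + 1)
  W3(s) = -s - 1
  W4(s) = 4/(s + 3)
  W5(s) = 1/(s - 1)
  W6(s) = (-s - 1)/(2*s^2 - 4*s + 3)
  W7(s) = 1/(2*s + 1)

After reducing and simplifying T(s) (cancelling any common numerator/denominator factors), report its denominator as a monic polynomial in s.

First reduce the diagram to T(s).

1. combine W1, W2 in series gives (4*s + 12)/(2*s^2 - s - 3)
2. collapse the loop ((W1*W2) forward, W3 return) gives (-4*s - 12)/(2*s^2 + 17*s + 15)
3. cascade W4, W5 gives 4/(s^2 + 2*s - 3)
4. feedback reduction of [(W1*W2)/(1+(W1*W2)*W3)], (W4*W5) gives (-4*s^2 - 8*s + 12)/(2*s^3 + 15*s^2 - 2*s - 31)
5. close the feedback loop around W6, W7 gives (-2*s^2 - 3*s - 1)/(4*s^3 - 6*s^2 + 3*s + 4)
6. combine [[(W1*W2)/(1+(W1*W2)*W3)]/(1+[(W1*W2)/(1+(W1*W2)*W3)]*(W4*W5))], [W6/(1-W6*W7)] in parallel gives (-20*s^5 - 44*s^4 + 41*s^3 - 59*s^2 + 99*s + 79)/(8*s^6 + 48*s^5 - 92*s^4 - 59*s^3 + 240*s^2 - 101*s - 124)
T(s) is the step-6 result (common factors already cancelled). Leading coefficient of the denominator: 8. Divide through by 8 for the monic polynomial.

Answer: s^6 + 6*s^5 - 23*s^4/2 - 59*s^3/8 + 30*s^2 - 101*s/8 - 31/2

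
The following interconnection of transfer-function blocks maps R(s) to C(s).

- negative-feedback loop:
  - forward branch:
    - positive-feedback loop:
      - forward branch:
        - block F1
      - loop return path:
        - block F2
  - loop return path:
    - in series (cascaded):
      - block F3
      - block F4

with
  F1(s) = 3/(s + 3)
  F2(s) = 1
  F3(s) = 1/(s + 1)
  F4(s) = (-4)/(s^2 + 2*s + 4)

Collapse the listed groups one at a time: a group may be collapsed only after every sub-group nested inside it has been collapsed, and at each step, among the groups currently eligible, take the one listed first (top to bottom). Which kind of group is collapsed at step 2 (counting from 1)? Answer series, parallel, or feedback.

Step 1 - close the feedback loop around F1, F2
Step 2 - reduce the series chain F3, F4
Step 3 - reduce the feedback loop with forward [F1/(1-F1*F2)] and return (F3*F4)
Step 2 collapses a series group.

Hence the answer: series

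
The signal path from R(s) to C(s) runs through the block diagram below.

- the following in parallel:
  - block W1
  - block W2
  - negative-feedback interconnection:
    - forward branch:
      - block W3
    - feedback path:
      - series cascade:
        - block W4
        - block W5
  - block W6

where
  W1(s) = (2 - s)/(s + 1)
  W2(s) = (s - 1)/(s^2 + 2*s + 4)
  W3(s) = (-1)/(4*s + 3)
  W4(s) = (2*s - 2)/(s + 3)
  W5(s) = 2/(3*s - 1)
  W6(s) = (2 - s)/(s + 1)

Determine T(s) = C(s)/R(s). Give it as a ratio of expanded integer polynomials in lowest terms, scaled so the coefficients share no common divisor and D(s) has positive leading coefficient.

(1) cascade W4, W5, giving (4*s - 4)/(3*s^2 + 8*s - 3)
(2) apply the feedback formula to W3, (W4*W5), giving (-3*s^2 - 8*s + 3)/(12*s^3 + 41*s^2 + 8*s - 5)
(3) combine W1, W2, [W3/(1+W3*(W4*W5))], W6 in parallel: this yields T(s), and no further normalization is needed

Hence the answer: (-24*s^6 - 73*s^5 + 8*s^4 + 159*s^3 + 559*s^2 + 106*s - 63)/(12*s^6 + 77*s^5 + 203*s^4 + 313*s^3 + 197*s^2 + 2*s - 20)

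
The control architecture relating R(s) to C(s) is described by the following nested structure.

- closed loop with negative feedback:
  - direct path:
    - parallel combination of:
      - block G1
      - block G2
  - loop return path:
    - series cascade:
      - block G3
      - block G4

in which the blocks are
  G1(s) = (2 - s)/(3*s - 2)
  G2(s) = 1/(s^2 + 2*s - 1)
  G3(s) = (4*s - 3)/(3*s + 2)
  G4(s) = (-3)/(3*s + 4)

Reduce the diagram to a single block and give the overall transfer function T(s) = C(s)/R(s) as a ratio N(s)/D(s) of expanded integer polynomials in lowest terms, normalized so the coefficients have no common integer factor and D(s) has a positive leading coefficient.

Reducing step by step:

1. parallel reduction of G1, G2; result (-s^3 + 8*s - 4)/(3*s^3 + 4*s^2 - 7*s + 2)
2. multiply G3, G4 (series); result (9 - 12*s)/(9*s^2 + 18*s + 8)
3. reduce the feedback loop with forward (G1+G2) and return (G3*G4); the result is T(s) itself (integer coefficients, no common factor, positive leading denominator coefficient)

Answer: (-9*s^5 - 18*s^4 + 64*s^3 + 108*s^2 - 8*s - 32)/(27*s^5 + 102*s^4 + 24*s^3 - 172*s^2 + 100*s - 20)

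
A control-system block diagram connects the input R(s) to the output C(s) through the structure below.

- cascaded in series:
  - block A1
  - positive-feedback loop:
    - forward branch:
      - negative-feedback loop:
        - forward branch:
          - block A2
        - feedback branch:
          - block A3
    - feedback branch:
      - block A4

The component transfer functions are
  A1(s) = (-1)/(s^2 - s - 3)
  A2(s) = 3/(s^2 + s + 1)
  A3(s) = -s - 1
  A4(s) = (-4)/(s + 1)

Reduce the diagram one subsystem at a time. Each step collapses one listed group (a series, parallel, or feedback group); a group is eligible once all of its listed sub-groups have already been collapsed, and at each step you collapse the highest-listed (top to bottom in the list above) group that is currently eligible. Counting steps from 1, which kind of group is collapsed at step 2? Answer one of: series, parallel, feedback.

Answer: feedback

Working:
Step 1 - feedback reduction of A2, A3
Step 2 - reduce the feedback loop with forward [A2/(1+A2*A3)] and return A4
Step 3 - cascade A1, [[A2/(1+A2*A3)]/(1-[A2/(1+A2*A3)]*A4)]
The group at step 2 is a feedback group.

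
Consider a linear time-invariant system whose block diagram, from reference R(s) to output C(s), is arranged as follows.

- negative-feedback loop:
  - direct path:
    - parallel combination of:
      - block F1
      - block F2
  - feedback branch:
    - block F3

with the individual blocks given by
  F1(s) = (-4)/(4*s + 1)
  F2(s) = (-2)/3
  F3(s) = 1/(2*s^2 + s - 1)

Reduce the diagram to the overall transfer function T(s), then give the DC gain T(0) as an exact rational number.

Step 1 - reduce the parallel group F1, F2, giving (-8*s - 14)/(12*s + 3)
Step 2 - close the feedback loop around (F1+F2), F3, giving (-16*s^3 - 36*s^2 - 6*s + 14)/(24*s^3 + 18*s^2 - 17*s - 17)
That last expression is T(s); at s = 0 only the constant terms survive, so T(0) = 14/(-17) = -14/17.

Answer: -14/17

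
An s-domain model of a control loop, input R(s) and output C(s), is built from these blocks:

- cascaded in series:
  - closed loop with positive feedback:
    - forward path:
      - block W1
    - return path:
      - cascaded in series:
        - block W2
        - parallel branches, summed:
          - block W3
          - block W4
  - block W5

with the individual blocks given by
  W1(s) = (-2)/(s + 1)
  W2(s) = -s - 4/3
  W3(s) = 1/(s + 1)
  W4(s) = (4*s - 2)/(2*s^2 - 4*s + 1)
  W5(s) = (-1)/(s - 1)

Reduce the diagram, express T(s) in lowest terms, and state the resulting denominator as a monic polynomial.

Step 1: add W3, W4 (parallel): (6*s^2 - 2*s - 1)/(2*s^3 - 2*s^2 - 3*s + 1)
Step 2: cascade W2, (W3+W4): (-18*s^3 - 18*s^2 + 11*s + 4)/(6*s^3 - 6*s^2 - 9*s + 3)
Step 3: reduce the feedback loop with forward W1 and return (W2*(W3+W4)): (-12*s^3 + 12*s^2 + 18*s - 6)/(6*s^4 - 36*s^3 - 51*s^2 + 16*s + 11)
Step 4: reduce the series chain [W1/(1-W1*(W2*(W3+W4)))], W5: (12*s^3 - 12*s^2 - 18*s + 6)/(6*s^5 - 42*s^4 - 15*s^3 + 67*s^2 - 5*s - 11)
The result of step 4 is T(s) in lowest terms. Its denominator has leading coefficient 6; dividing the denominator through by 6 makes it monic.

Answer: s^5 - 7*s^4 - 5*s^3/2 + 67*s^2/6 - 5*s/6 - 11/6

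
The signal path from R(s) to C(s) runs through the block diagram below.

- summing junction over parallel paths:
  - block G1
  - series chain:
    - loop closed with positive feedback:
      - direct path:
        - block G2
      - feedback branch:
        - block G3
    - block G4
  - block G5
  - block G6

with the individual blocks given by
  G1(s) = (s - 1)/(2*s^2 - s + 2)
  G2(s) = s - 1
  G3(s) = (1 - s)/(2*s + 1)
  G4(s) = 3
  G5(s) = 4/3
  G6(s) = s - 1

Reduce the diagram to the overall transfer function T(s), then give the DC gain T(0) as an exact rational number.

Step 1. reduce the feedback loop with forward G2 and return G3, giving (2*s^2 - s - 1)/(s^2 + 2)
Step 2. cascade [G2/(1-G2*G3)], G4, giving (6*s^2 - 3*s - 3)/(s^2 + 2)
Step 3. parallel reduction of G1, ([G2/(1-G2*G3)]*G4), G5, G6, giving (6*s^5 + 35*s^4 - 16*s^3 + 24*s^2 + 7*s - 20)/(6*s^4 - 3*s^3 + 18*s^2 - 6*s + 12)
Evaluating the step-3 result (the overall T(s)) at s = 0 gives T(0) = -20/12 = -5/3.

Answer: -5/3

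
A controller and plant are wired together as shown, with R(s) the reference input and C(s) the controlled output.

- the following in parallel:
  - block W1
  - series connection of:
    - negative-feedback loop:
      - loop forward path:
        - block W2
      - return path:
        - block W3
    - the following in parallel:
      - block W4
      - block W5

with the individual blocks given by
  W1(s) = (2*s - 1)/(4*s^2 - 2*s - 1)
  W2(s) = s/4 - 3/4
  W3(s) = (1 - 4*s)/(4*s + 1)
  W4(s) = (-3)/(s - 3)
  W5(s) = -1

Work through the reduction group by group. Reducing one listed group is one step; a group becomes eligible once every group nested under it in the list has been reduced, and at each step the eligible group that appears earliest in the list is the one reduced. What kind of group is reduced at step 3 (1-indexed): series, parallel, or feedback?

Reducing step by step:

Step 1 - reduce the feedback loop with forward W2 and return W3
Step 2 - parallel reduction of W4, W5
Step 3 - multiply [W2/(1+W2*W3)], (W4+W5) (series)
Step 4 - combine W1, ([W2/(1+W2*W3)]*(W4+W5)) in parallel
Step 3 collapses a series group.

Answer: series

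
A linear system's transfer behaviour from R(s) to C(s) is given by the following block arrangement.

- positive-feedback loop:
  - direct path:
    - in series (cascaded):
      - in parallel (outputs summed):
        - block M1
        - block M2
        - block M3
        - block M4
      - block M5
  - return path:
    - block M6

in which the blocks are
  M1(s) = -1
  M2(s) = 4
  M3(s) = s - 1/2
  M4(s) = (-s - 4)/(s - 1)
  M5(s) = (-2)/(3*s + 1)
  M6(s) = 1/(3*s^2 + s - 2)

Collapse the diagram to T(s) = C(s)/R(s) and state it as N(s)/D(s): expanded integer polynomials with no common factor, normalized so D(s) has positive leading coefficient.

Step 1 - sum the parallel branches M1, M2, M3, M4; result (2*s^2 + s - 13)/(2*s - 2)
Step 2 - reduce the series chain (M1+M2+M3+M4), M5; result (-2*s^2 - s + 13)/(3*s^2 - 2*s - 1)
Step 3 - apply the feedback formula to ((M1+M2+M3+M4)*M5), M6, which is the overall transfer function T(s) = C(s)/R(s) in lowest terms

Final answer: (-6*s^4 - 5*s^3 + 42*s^2 + 15*s - 26)/(9*s^4 - 3*s^3 - 9*s^2 + 4*s - 11)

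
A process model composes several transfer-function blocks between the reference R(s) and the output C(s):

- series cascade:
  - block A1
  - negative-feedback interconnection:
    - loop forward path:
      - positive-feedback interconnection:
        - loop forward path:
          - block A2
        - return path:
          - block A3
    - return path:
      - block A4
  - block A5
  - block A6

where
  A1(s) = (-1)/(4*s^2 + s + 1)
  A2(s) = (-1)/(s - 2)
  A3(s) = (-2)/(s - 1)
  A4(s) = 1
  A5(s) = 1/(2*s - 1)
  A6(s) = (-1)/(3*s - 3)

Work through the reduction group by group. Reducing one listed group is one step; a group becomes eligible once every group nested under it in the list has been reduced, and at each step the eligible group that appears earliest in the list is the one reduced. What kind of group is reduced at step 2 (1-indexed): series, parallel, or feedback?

Step 1 - apply the feedback formula to A2, A3
Step 2 - close the feedback loop around [A2/(1-A2*A3)], A4
Step 3 - cascade A1, [[A2/(1-A2*A3)]/(1+[A2/(1-A2*A3)]*A4)], A5, A6
At step 2 the group reduced is feedback.

Answer: feedback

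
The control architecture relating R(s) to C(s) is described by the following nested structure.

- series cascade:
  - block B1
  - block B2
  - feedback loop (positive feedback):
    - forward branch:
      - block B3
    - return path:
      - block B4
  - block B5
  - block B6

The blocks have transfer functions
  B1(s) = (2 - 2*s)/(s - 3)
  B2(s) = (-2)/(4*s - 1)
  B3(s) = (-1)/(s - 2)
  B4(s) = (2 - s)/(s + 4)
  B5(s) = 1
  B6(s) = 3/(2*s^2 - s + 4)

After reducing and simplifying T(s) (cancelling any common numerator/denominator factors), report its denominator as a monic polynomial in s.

First reduce the diagram to T(s).

[1] apply the feedback formula to B3, B4, giving (-s - 4)/(s^2 + s - 6)
[2] cascade B1, B2, [B3/(1-B3*B4)], B5, B6, giving (-12*s^2 - 36*s + 48)/(8*s^6 - 22*s^5 - 43*s^4 + 160*s^3 - 253*s^2 + 342*s - 72)
Step 2 gives the fully reduced T(s), with no common factor left to cancel. The denominator's leading coefficient is 8, so divide each of its coefficients by 8 to get the monic form.

Answer: s^6 - 11*s^5/4 - 43*s^4/8 + 20*s^3 - 253*s^2/8 + 171*s/4 - 9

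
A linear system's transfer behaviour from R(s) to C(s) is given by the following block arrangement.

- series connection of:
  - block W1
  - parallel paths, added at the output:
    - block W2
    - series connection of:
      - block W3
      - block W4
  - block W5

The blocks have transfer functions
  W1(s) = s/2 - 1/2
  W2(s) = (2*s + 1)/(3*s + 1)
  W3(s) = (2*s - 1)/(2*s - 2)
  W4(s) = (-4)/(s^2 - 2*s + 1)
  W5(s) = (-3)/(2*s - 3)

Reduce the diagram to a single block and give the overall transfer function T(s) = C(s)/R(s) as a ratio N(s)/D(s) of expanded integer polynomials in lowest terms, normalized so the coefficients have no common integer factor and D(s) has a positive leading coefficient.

(1) series reduction of W3, W4 = (2 - 4*s)/(s^3 - 3*s^2 + 3*s - 1)
(2) combine W2, (W3*W4) in parallel = (2*s^4 - 5*s^3 - 9*s^2 + 3*s + 1)/(3*s^4 - 8*s^3 + 6*s^2 - 1)
(3) multiply W1, (W2+(W3*W4)), W5 (series): this yields T(s), and no further normalization is needed

Answer: (-6*s^4 + 15*s^3 + 27*s^2 - 9*s - 3)/(12*s^4 - 38*s^3 + 34*s^2 - 2*s - 6)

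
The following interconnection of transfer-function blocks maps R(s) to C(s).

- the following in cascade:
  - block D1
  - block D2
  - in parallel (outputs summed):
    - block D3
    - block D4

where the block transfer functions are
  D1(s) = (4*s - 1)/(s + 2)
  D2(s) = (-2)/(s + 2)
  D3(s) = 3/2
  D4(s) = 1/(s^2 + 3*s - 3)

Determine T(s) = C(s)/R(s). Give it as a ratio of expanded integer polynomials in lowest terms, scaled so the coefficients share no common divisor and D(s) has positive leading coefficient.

The answer is (-12*s^3 - 33*s^2 + 37*s - 7)/(s^4 + 7*s^3 + 13*s^2 - 12).

Reasoning:
[1] sum the parallel branches D3, D4 -> (3*s^2 + 9*s - 7)/(2*s^2 + 6*s - 6)
[2] multiply D1, D2, (D3+D4) (series) - this is the overall T(s), already in the required normalized form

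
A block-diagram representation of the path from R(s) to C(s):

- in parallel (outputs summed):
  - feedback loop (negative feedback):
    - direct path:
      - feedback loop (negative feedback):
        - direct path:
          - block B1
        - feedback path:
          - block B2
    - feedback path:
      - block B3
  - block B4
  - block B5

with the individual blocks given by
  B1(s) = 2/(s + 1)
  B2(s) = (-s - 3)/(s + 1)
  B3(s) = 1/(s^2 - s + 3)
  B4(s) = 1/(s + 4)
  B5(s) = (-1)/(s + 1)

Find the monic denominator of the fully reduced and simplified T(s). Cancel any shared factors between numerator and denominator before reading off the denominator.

Reducing step by step:

(1) feedback reduction of B1, B2 gives (2*s + 2)/(s^2 - 5)
(2) apply the feedback formula to [B1/(1+B1*B2)], B3 gives (2*s^3 + 4*s + 6)/(s^4 - s^3 - 2*s^2 + 7*s - 13)
(3) add [[B1/(1+B1*B2)]/(1+[B1/(1+B1*B2)]*B3)], B4, B5 (parallel) gives (2*s^5 + 7*s^4 + 15*s^3 + 32*s^2 + 25*s + 63)/(s^6 + 4*s^5 - 3*s^4 - 7*s^3 + 14*s^2 - 37*s - 52)
That last expression is T(s), already simplified, and its denominator is already monic.

Answer: s^6 + 4*s^5 - 3*s^4 - 7*s^3 + 14*s^2 - 37*s - 52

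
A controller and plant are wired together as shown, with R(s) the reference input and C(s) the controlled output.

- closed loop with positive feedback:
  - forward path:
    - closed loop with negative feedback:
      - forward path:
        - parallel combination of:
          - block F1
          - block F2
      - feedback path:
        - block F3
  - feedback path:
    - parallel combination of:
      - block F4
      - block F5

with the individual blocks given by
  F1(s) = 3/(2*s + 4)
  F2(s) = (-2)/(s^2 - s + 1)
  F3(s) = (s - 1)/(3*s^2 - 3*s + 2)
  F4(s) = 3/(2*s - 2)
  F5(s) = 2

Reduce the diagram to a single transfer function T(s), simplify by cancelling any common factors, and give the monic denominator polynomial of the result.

First reduce the diagram to T(s).

Step 1: reduce the parallel group F1, F2, giving (3*s^2 - 7*s - 5)/(2*s^3 + 2*s^2 - 2*s + 4)
Step 2: close the feedback loop around (F1+F2), F3, giving (9*s^4 - 30*s^3 + 12*s^2 + s - 10)/(6*s^5 - 5*s^3 + 12*s^2 - 14*s + 13)
Step 3: sum the parallel branches F4, F5, giving (4*s - 1)/(2*s - 2)
Step 4: feedback reduction of [(F1+F2)/(1+(F1+F2)*F3)], (F4+F5), giving (18*s^5 - 78*s^4 + 84*s^3 - 22*s^2 - 22*s + 20)/(12*s^6 - 48*s^5 + 119*s^4 - 44*s^3 - 44*s^2 + 95*s - 36)
Step 4 gives the fully reduced T(s), with no common factor left to cancel. The denominator's leading coefficient is 12, so divide each of its coefficients by 12 to get the monic form.

Answer: s^6 - 4*s^5 + 119*s^4/12 - 11*s^3/3 - 11*s^2/3 + 95*s/12 - 3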